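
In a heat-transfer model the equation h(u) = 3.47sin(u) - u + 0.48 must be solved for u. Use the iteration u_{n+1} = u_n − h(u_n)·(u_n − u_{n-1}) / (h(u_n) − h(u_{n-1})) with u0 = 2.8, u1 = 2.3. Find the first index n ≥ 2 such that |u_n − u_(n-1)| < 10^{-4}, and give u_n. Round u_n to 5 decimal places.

h(2.8) = -1.1575911, h(2.3) = 0.7675971
u2 = 2.3000000 − 0.7675971·(-0.5000000)/(1.9251882) = 2.4993564;  |Δ| = 0.1993564
h(2.4993564) = 0.0591308
u3 = 2.4993564 − 0.0591308·(0.1993564)/(-0.7084663) = 2.5159953;  |Δ| = 0.0166389
h(2.5159953) = -0.0040271
u4 = 2.5159953 − (-0.0040271)·(0.0166389)/(-0.0631578) = 2.5149344;  |Δ| = 0.0010609
h(2.5149344) = 0.0000169
u5 = 2.5149344 − 0.0000169·(-0.0010609)/(0.0040440) = 2.5149388;  |Δ| = 0.0000044
|u5 − u4| = 0.0000044 < 10^{-4}

n = 5, u_n = 2.51494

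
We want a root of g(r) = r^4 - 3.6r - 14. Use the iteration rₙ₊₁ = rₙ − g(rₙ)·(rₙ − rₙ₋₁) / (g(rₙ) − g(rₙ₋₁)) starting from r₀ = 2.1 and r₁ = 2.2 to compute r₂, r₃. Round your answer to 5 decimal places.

g(2.1) = -2.1119000, g(2.2) = 1.5056000
r₂ = 2.2000000 − 1.5056000·(2.2000000 − 2.1000000) / (1.5056000 − (-2.1119000)) = 2.2000000 − (0.1505600)/(3.6175000) = 2.1583801
g(2.1583801) = -0.0675711
r₃ = 2.1583801 − (-0.0675711)·(2.1583801 − 2.2000000) / (-0.0675711 − 1.5056000) = 2.1583801 − (0.0028123)/(-1.5731711) = 2.1601678

2.15838, 2.16017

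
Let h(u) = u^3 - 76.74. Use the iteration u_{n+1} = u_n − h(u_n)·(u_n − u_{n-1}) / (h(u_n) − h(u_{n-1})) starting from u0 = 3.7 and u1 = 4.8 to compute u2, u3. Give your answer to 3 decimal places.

4.179, 4.241

h(3.7) = -26.08700, h(4.8) = 33.85200
u2 = 4.80000 − 33.85200·(4.80000 − 3.70000) / (33.85200 − (-26.08700)) = 4.80000 − (37.23720)/(59.93900) = 4.17875
h(4.17875) = -3.77095
u3 = 4.17875 − (-3.77095)·(4.17875 − 4.80000) / (-3.77095 − 33.85200) = 4.17875 − (2.34271)/(-37.62295) = 4.24102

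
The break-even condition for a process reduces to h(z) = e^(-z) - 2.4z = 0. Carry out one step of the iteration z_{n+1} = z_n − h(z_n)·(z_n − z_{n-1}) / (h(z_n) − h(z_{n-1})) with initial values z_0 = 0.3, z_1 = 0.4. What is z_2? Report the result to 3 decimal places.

h(0.3) = 0.02082, h(0.4) = -0.28968
z_2 = 0.40000 − (-0.28968)·(0.40000 − 0.30000) / (-0.28968 − 0.02082) = 0.40000 − (-0.02897)/(-0.31050) = 0.30670

0.307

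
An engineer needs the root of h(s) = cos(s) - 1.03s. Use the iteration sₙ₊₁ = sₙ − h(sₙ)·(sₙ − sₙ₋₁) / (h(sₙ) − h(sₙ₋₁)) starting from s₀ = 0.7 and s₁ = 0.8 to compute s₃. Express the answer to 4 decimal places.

0.7260

h(0.7) = 0.043842, h(0.8) = -0.127293
s₂ = 0.800000 − (-0.127293)·(0.800000 − 0.700000) / (-0.127293 − 0.043842) = 0.800000 − (-0.012729)/(-0.171135) = 0.725618
h(0.725618) = 0.000702
s₃ = 0.725618 − 0.000702·(0.725618 − 0.800000) / (0.000702 − (-0.127293)) = 0.725618 − (-0.000052)/(0.127996) = 0.726026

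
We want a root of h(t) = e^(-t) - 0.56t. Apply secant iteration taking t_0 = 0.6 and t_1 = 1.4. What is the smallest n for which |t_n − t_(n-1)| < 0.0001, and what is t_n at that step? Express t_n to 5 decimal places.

h(0.6) = 0.2128116, h(1.4) = -0.5374030
t_2 = 1.4000000 − (-0.5374030)·(0.8000000)/(-0.7502147) = 0.8269341;  |Δ| = 0.5730659
h(0.8269341) = -0.0256949
t_3 = 0.8269341 − (-0.0256949)·(-0.5730659)/(0.5117081) = 0.7981582;  |Δ| = 0.0287759
h(0.7981582) = 0.0031887
t_4 = 0.7981582 − 0.0031887·(-0.0287759)/(0.0288836) = 0.8013350;  |Δ| = 0.0031768
h(0.8013350) = -0.0000181
t_5 = 0.8013350 − (-0.0000181)·(0.0031768)/(-0.0032068) = 0.8013171;  |Δ| = 0.0000179
|t_5 − t_4| = 0.0000179 < 0.0001

n = 5, t_n = 0.80132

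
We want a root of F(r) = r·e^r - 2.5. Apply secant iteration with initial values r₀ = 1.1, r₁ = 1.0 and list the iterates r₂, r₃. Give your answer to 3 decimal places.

0.963, 0.959

F(1.1) = 0.80458, F(1.0) = 0.21828
r₂ = 1.00000 − 0.21828·(1.00000 − 1.10000) / (0.21828 − 0.80458) = 1.00000 − (-0.02183)/(-0.58630) = 0.96277
F(0.96277) = 0.02144
r₃ = 0.96277 − 0.02144·(0.96277 − 1.00000) / (0.02144 − 0.21828) = 0.96277 − (-0.00080)/(-0.19685) = 0.95872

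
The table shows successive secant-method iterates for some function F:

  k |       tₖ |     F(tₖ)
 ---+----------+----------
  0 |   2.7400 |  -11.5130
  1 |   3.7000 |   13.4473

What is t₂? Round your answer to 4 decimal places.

3.1828

t₂ = 3.7000 − 13.4473·(3.7000 − 2.7400) / (13.4473 − (-11.5130))
   = 3.7000 − (12.909408)/(24.960300) = 3.182802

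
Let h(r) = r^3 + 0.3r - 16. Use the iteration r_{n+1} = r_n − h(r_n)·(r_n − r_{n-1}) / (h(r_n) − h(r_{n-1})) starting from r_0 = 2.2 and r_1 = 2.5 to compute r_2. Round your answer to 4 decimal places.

2.4778

h(2.2) = -4.692000, h(2.5) = 0.375000
r_2 = 2.500000 − 0.375000·(2.500000 − 2.200000) / (0.375000 − (-4.692000)) = 2.500000 − (0.112500)/(5.067000) = 2.477798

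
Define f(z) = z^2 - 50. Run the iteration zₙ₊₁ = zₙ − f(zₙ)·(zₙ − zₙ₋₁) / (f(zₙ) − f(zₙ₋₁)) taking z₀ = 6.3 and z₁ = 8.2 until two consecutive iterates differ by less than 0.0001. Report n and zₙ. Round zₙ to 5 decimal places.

f(6.3) = -10.3100000, f(8.2) = 17.2400000
z₂ = 8.2000000 − 17.2400000·(1.9000000)/(27.5500000) = 7.0110345;  |Δ| = 1.1889655
f(7.0110345) = -0.8453955
z₃ = 7.0110345 − (-0.8453955)·(-1.1889655)/(-18.0853955) = 7.0666123;  |Δ| = 0.0555778
f(7.0666123) = -0.0629912
z₄ = 7.0666123 − (-0.0629912)·(0.0555778)/(0.7824043) = 7.0710868;  |Δ| = 0.0044746
f(7.0710868) = 0.0002687
z₅ = 7.0710868 − 0.0002687·(0.0044746)/(0.0632599) = 7.0710678;  |Δ| = 0.0000190
|z₅ − z₄| = 0.0000190 < 0.0001

n = 5, zₙ = 7.07107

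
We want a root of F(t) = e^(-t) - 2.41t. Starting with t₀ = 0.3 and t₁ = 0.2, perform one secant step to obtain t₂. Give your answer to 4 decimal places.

0.3056

F(0.3) = 0.017818, F(0.2) = 0.336731
t₂ = 0.200000 − 0.336731·(0.200000 − 0.300000) / (0.336731 − 0.017818) = 0.200000 − (-0.033673)/(0.318913) = 0.305587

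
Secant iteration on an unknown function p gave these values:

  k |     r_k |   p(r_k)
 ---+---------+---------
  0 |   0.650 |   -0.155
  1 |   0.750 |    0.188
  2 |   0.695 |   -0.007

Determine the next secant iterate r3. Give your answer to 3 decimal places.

r3 = 0.695 − (-0.007)·(0.695 − 0.750) / (-0.007 − 0.188)
   = 0.695 − (0.00039)/(-0.19500) = 0.69697

0.697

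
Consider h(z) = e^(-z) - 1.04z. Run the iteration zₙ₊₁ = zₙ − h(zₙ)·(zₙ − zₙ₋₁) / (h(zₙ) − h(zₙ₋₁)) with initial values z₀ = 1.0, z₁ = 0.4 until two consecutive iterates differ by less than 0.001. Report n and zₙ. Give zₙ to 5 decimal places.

h(1.0) = -0.6721206, h(0.4) = 0.2543200
z₂ = 0.4000000 − 0.2543200·(-0.6000000)/(0.9264406) = 0.5647078;  |Δ| = 0.1647078
h(0.5647078) = -0.0187699
z₃ = 0.5647078 − (-0.0187699)·(0.1647078)/(-0.2730900) = 0.5533872;  |Δ| = 0.0113206
h(0.5533872) = -0.0005238
z₄ = 0.5533872 − (-0.0005238)·(-0.0113206)/(0.0182461) = 0.5530622;  |Δ| = 0.0003250
|z₄ − z₃| = 0.0003250 < 0.001

n = 4, zₙ = 0.55306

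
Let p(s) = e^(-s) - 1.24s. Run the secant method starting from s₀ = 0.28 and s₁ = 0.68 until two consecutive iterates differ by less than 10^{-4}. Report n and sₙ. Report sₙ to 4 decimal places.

p(0.28) = 0.408584, p(0.68) = -0.336583
s₂ = 0.680000 − (-0.336583)·(0.400000)/(-0.745167) = 0.499325;  |Δ| = 0.180675
p(0.499325) = -0.012222
s₃ = 0.499325 − (-0.012222)·(-0.180675)/(0.324361) = 0.492517;  |Δ| = 0.006808
p(0.492517) = 0.000366
s₄ = 0.492517 − 0.000366·(-0.006808)/(0.012588) = 0.492715;  |Δ| = 0.000198
p(0.492715) = 0.000000
s₅ = 0.492715 − 0.000000·(0.000198)/(-0.000366) = 0.492714;  |Δ| = 0.000000
|s₅ − s₄| = 0.000000 < 10^{-4}

n = 5, sₙ = 0.4927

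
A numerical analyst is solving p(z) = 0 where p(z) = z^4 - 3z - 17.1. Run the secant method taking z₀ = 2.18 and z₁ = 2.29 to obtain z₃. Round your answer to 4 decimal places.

p(2.18) = -1.054694, p(2.29) = 3.530585
z₂ = 2.290000 − 3.530585·(2.290000 − 2.180000) / (3.530585 − (-1.054694)) = 2.290000 − (0.388364)/(4.585279) = 2.205302
p(2.205302) = -0.063669
z₃ = 2.205302 − (-0.063669)·(2.205302 − 2.290000) / (-0.063669 − 3.530585) = 2.205302 − (0.005393)/(-3.594254) = 2.206802

2.2068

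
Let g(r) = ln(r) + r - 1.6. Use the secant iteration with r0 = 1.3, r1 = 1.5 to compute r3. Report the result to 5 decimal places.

1.32133

g(1.3) = -0.0376357, g(1.5) = 0.3054651
r2 = 1.5000000 − 0.3054651·(1.5000000 − 1.3000000) / (0.3054651 − (-0.0376357)) = 1.5000000 − (0.0610930)/(0.3431008) = 1.3219386
g(1.3219386) = 0.0010379
r3 = 1.3219386 − 0.0010379·(1.3219386 − 1.5000000) / (0.0010379 − 0.3054651) = 1.3219386 − (-0.0001848)/(-0.3044272) = 1.3213315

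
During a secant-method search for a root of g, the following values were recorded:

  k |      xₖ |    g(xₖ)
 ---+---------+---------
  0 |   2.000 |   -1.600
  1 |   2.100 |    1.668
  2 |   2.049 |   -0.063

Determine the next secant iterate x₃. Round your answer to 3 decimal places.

x₃ = 2.049 − (-0.063)·(2.049 − 2.100) / (-0.063 − 1.668)
   = 2.049 − (0.00321)/(-1.73100) = 2.05086

2.051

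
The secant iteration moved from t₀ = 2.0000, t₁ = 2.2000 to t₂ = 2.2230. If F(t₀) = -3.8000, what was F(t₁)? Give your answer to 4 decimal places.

-0.3919

The secant line through (2.0000, -3.8000) and (2.2000, F(t₁)) crosses zero at t₂ = 2.2230.
So (2.0000, -3.8000), (2.2000, F(t₁)), (2.2230, 0) are collinear:
F(t₁) = -3.8000 · (2.2000 − 2.2230) / (2.0000 − 2.2230) = -3.8000 · (-0.023000)/(-0.223000) = -0.391928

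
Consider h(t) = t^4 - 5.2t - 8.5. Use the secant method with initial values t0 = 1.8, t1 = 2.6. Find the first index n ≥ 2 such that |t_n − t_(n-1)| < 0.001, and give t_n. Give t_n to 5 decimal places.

h(1.8) = -7.3624000, h(2.6) = 23.6776000
t2 = 2.6000000 − 23.6776000·(0.8000000)/(31.0400000) = 1.9897526;  |Δ| = 0.6102474
h(1.9897526) = -3.1721193
t3 = 1.9897526 − (-3.1721193)·(-0.6102474)/(-26.8497193) = 2.0618493;  |Δ| = 0.0720968
h(2.0618493) = -1.1487224
t4 = 2.0618493 − (-1.1487224)·(0.0720968)/(2.0233969) = 2.1027801;  |Δ| = 0.0409307
h(2.1027801) = 0.1168336
t5 = 2.1027801 − 0.1168336·(0.0409307)/(1.2655560) = 2.0990014;  |Δ| = 0.0037786
h(2.0990014) = -0.0036719
t6 = 2.0990014 − (-0.0036719)·(-0.0037786)/(-0.1205055) = 2.0991166;  |Δ| = 0.0001151
|t6 − t5| = 0.0001151 < 0.001

n = 6, t_n = 2.09912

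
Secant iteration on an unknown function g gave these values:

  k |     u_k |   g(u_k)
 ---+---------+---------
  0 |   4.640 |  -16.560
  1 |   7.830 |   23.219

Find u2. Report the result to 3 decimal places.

u2 = 7.830 − 23.219·(7.830 − 4.640) / (23.219 − (-16.560))
   = 7.830 − (74.06861)/(39.77900) = 5.96800

5.968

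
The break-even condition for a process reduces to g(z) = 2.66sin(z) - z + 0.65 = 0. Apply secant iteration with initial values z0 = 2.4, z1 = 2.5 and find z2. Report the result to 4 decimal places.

g(2.4) = 0.046732, g(2.5) = -0.258064
z2 = 2.500000 − (-0.258064)·(2.500000 − 2.400000) / (-0.258064 − 0.046732) = 2.500000 − (-0.025806)/(-0.304796) = 2.415332

2.4153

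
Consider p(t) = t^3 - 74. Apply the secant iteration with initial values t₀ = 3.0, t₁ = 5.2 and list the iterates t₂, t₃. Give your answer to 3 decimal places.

3.910, 4.137

p(3.0) = -47.00000, p(5.2) = 66.60800
t₂ = 5.20000 − 66.60800·(5.20000 − 3.00000) / (66.60800 − (-47.00000)) = 5.20000 − (146.53760)/(113.60800) = 3.91015
p(3.91015) = -14.21678
t₃ = 3.91015 − (-14.21678)·(3.91015 − 5.20000) / (-14.21678 − 66.60800) = 3.91015 − (18.33755)/(-80.82478) = 4.13703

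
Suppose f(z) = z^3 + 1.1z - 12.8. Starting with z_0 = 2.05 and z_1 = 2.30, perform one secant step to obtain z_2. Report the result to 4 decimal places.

f(2.05) = -1.929875, f(2.30) = 1.897000
z_2 = 2.300000 − 1.897000·(2.300000 − 2.050000) / (1.897000 − (-1.929875)) = 2.300000 − (0.474250)/(3.826875) = 2.176074

2.1761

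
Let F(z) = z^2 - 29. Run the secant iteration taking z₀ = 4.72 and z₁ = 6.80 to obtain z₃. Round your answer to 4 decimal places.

F(4.72) = -6.721600, F(6.80) = 17.240000
z₂ = 6.800000 − 17.240000·(6.800000 − 4.720000) / (17.240000 − (-6.721600)) = 6.800000 − (35.859200)/(23.961600) = 5.303472
F(5.303472) = -0.873182
z₃ = 5.303472 − (-0.873182)·(5.303472 − 6.800000) / (-0.873182 − 17.240000) = 5.303472 − (1.306742)/(-18.113182) = 5.375615

5.3756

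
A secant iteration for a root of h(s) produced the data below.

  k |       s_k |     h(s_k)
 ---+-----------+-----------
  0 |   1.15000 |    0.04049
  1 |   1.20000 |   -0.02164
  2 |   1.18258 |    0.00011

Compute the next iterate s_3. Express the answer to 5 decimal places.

1.18267

s_3 = 1.18258 − 0.00011·(1.18258 − 1.20000) / (0.00011 − (-0.02164))
   = 1.18258 − (-0.0000019)/(0.0217500) = 1.1826681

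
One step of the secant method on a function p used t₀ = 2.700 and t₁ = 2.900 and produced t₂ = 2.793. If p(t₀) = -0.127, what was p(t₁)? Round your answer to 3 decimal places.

The secant line through (2.700, -0.127) and (2.900, p(t₁)) crosses zero at t₂ = 2.793.
So (2.700, -0.127), (2.900, p(t₁)), (2.793, 0) are collinear:
p(t₁) = -0.127 · (2.900 − 2.793) / (2.700 − 2.793) = -0.127 · (0.10700)/(-0.09300) = 0.14612

0.146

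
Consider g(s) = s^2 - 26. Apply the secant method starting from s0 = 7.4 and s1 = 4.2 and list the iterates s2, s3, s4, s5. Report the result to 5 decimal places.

g(7.4) = 28.7600000, g(4.2) = -8.3600000
s2 = 4.2000000 − (-8.3600000)·(4.2000000 − 7.4000000) / (-8.3600000 − 28.7600000) = 4.2000000 − (26.7520000)/(-37.1200000) = 4.9206897
g(4.9206897) = -1.7868133
s3 = 4.9206897 − (-1.7868133)·(4.9206897 − 4.2000000) / (-1.7868133 − (-8.3600000)) = 4.9206897 − (-1.2877379)/(6.5731867) = 5.1165974
g(5.1165974) = 0.1795685
s4 = 5.1165974 − 0.1795685·(5.1165974 − 4.9206897) / (0.1795685 − (-1.7868133)) = 5.1165974 − (0.0351788)/(1.9663818) = 5.0987072
g(5.0987072) = -0.0031848
s5 = 5.0987072 − (-0.0031848)·(5.0987072 − 5.1165974) / (-0.0031848 − 0.1795685) = 5.0987072 − (0.0000570)/(-0.1827532) = 5.0990190

4.92069, 5.11660, 5.09871, 5.09902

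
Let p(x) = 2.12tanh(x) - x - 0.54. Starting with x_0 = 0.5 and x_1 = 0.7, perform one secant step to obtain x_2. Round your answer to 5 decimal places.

0.61876

p(0.5) = -0.0603116, p(0.7) = 0.0412597
x_2 = 0.7000000 − 0.0412597·(0.7000000 − 0.5000000) / (0.0412597 − (-0.0603116)) = 0.7000000 − (0.0082519)/(0.1015713) = 0.6187572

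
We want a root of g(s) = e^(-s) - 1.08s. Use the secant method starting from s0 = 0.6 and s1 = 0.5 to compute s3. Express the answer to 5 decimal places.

g(0.6) = -0.0991884, g(0.5) = 0.0665307
s2 = 0.5000000 − 0.0665307·(0.5000000 − 0.6000000) / (0.0665307 − (-0.0991884)) = 0.5000000 − (-0.0066531)/(0.1657190) = 0.5401467
g(0.5401467) = -0.0006956
s3 = 0.5401467 − (-0.0006956)·(0.5401467 − 0.5000000) / (-0.0006956 − 0.0665307) = 0.5401467 − (-0.0000279)/(-0.0672263) = 0.5397313

0.53973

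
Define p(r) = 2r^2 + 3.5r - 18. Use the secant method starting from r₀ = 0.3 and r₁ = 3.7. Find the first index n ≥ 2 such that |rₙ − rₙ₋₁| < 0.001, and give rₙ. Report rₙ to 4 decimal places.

p(0.3) = -16.770000, p(3.7) = 22.330000
r₂ = 3.700000 − 22.330000·(3.400000)/(39.100000) = 1.758261;  |Δ| = 1.941739
p(1.758261) = -5.663124
r₃ = 1.758261 − (-5.663124)·(-1.941739)/(-27.993124) = 2.151083;  |Δ| = 0.392822
p(2.151083) = -1.216897
r₄ = 2.151083 − (-1.216897)·(0.392822)/(4.446227) = 2.258595;  |Δ| = 0.107512
p(2.258595) = 0.107584
r₅ = 2.258595 − 0.107584·(0.107512)/(1.324481) = 2.249862;  |Δ| = 0.008733
p(2.249862) = -0.001725
r₆ = 2.249862 − (-0.001725)·(-0.008733)/(-0.109309) = 2.250000;  |Δ| = 0.000138
|r₆ − r₅| = 0.000138 < 0.001

n = 6, rₙ = 2.2500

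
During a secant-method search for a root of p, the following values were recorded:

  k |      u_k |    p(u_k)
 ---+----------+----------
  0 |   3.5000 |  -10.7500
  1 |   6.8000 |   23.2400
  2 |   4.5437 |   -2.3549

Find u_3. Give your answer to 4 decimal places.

4.7513

u_3 = 4.5437 − (-2.3549)·(4.5437 − 6.8000) / (-2.3549 − 23.2400)
   = 4.5437 − (5.313361)/(-25.594900) = 4.751295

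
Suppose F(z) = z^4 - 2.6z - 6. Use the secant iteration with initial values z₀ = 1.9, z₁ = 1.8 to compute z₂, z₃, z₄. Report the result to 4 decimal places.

1.8080, 1.8087, 1.8087

F(1.9) = 2.092100, F(1.8) = -0.182400
z₂ = 1.800000 − (-0.182400)·(1.800000 − 1.900000) / (-0.182400 − 2.092100) = 1.800000 − (0.018240)/(-2.274500) = 1.808019
F(1.808019) = -0.014921
z₃ = 1.808019 − (-0.014921)·(1.808019 − 1.800000) / (-0.014921 − (-0.182400)) = 1.808019 − (-0.000120)/(0.167479) = 1.808734
F(1.808734) = 0.000122
z₄ = 1.808734 − 0.000122·(1.808734 − 1.808019) / (0.000122 − (-0.014921)) = 1.808734 − (0.000000)/(0.015043) = 1.808728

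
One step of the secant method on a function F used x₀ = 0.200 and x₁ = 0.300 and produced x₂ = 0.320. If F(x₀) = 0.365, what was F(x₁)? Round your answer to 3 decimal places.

The secant line through (0.200, 0.365) and (0.300, F(x₁)) crosses zero at x₂ = 0.320.
So (0.200, 0.365), (0.300, F(x₁)), (0.320, 0) are collinear:
F(x₁) = 0.365 · (0.300 − 0.320) / (0.200 − 0.320) = 0.365 · (-0.02000)/(-0.12000) = 0.06083

0.061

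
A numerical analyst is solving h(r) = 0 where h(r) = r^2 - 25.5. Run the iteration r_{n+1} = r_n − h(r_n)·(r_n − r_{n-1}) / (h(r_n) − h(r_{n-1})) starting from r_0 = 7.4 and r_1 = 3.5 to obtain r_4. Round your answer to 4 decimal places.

5.0476

h(7.4) = 29.260000, h(3.5) = -13.250000
r_2 = 3.500000 − (-13.250000)·(3.500000 − 7.400000) / (-13.250000 − 29.260000) = 3.500000 − (51.675000)/(-42.510000) = 4.715596
h(4.715596) = -3.263151
r_3 = 4.715596 − (-3.263151)·(4.715596 − 3.500000) / (-3.263151 − (-13.250000)) = 4.715596 − (-3.966675)/(9.986849) = 5.112786
h(5.112786) = 0.640582
r_4 = 5.112786 − 0.640582·(5.112786 − 4.715596) / (0.640582 − (-3.263151)) = 5.112786 − (0.254433)/(3.903733) = 5.047609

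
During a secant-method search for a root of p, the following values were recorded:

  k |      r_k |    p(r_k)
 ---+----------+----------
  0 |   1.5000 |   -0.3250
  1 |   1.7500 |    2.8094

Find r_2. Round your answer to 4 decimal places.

r_2 = 1.7500 − 2.8094·(1.7500 − 1.5000) / (2.8094 − (-0.3250))
   = 1.7500 − (0.702350)/(3.134400) = 1.525922

1.5259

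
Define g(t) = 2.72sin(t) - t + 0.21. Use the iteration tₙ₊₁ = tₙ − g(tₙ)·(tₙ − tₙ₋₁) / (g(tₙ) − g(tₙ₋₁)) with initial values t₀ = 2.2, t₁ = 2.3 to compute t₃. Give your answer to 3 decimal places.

2.278

g(2.2) = 0.20911, g(2.3) = -0.06168
t₂ = 2.30000 − (-0.06168)·(2.30000 − 2.20000) / (-0.06168 − 0.20911) = 2.30000 − (-0.00617)/(-0.27079) = 2.27722
g(2.27722) = 0.00185
t₃ = 2.27722 − 0.00185·(2.27722 − 2.30000) / (0.00185 − (-0.06168)) = 2.27722 − (-0.00004)/(0.06353) = 2.27788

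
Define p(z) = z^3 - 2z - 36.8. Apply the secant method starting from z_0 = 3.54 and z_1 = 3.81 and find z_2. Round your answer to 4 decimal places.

p(3.54) = 0.481864, p(3.81) = 10.886341
z_2 = 3.810000 − 10.886341·(3.810000 − 3.540000) / (10.886341 − 0.481864) = 3.810000 − (2.939312)/(10.404477) = 3.527495

3.5275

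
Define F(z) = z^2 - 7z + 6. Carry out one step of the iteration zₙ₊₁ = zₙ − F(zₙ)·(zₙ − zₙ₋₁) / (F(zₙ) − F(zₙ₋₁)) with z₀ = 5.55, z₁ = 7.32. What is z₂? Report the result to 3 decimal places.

5.899

F(5.55) = -2.04750, F(7.32) = 8.34240
z₂ = 7.32000 − 8.34240·(7.32000 − 5.55000) / (8.34240 − (-2.04750)) = 7.32000 − (14.76605)/(10.38990) = 5.89881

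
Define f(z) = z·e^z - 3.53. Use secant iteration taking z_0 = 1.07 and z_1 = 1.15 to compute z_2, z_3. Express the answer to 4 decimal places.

1.1341, 1.1348

f(1.07) = -0.410544, f(1.15) = 0.101922
z_2 = 1.150000 − 0.101922·(1.150000 − 1.070000) / (0.101922 − (-0.410544)) = 1.150000 − (0.008154)/(0.512466) = 1.134089
f(1.134089) = -0.004864
z_3 = 1.134089 − (-0.004864)·(1.134089 − 1.150000) / (-0.004864 − 0.101922) = 1.134089 − (0.000077)/(-0.106786) = 1.134814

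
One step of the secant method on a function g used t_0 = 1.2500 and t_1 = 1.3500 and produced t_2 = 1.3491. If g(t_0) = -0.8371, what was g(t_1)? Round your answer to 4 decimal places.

The secant line through (1.2500, -0.8371) and (1.3500, g(t_1)) crosses zero at t_2 = 1.3491.
So (1.2500, -0.8371), (1.3500, g(t_1)), (1.3491, 0) are collinear:
g(t_1) = -0.8371 · (1.3500 − 1.3491) / (1.2500 − 1.3491) = -0.8371 · (0.000900)/(-0.099100) = 0.007602

0.0076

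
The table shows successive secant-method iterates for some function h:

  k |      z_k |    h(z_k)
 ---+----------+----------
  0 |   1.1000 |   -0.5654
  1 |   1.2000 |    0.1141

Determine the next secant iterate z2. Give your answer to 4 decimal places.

1.1832

z2 = 1.2000 − 0.1141·(1.2000 − 1.1000) / (0.1141 − (-0.5654))
   = 1.2000 − (0.011410)/(0.679500) = 1.183208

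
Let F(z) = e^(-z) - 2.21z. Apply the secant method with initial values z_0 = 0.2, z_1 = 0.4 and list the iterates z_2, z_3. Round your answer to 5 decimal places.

0.32762, 0.32645

F(0.2) = 0.3767308, F(0.4) = -0.2136800
z_2 = 0.4000000 − (-0.2136800)·(0.4000000 − 0.2000000) / (-0.2136800 − 0.3767308) = 0.4000000 − (-0.0427360)/(-0.5904107) = 0.3276165
F(0.3276165) = -0.0033931
z_3 = 0.3276165 − (-0.0033931)·(0.3276165 − 0.4000000) / (-0.0033931 − (-0.2136800)) = 0.3276165 − (0.0002456)/(0.2102868) = 0.3264485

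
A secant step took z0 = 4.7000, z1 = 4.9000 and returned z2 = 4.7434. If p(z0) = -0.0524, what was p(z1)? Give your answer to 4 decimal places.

The secant line through (4.7000, -0.0524) and (4.9000, p(z1)) crosses zero at z2 = 4.7434.
So (4.7000, -0.0524), (4.9000, p(z1)), (4.7434, 0) are collinear:
p(z1) = -0.0524 · (4.9000 − 4.7434) / (4.7000 − 4.7434) = -0.0524 · (0.156600)/(-0.043400) = 0.189075

0.1891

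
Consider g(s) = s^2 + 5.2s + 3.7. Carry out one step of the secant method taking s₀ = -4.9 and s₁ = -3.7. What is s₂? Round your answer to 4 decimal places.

-4.2441

g(-4.9) = 2.230000, g(-3.7) = -1.850000
s₂ = -3.700000 − (-1.850000)·(-3.700000 − (-4.900000)) / (-1.850000 − 2.230000) = -3.700000 − (-2.220000)/(-4.080000) = -4.244118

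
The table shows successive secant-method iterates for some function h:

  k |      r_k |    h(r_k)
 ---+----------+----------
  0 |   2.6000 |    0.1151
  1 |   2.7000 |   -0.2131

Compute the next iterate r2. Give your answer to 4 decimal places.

r2 = 2.7000 − (-0.2131)·(2.7000 − 2.6000) / (-0.2131 − 0.1151)
   = 2.7000 − (-0.021310)/(-0.328200) = 2.635070

2.6351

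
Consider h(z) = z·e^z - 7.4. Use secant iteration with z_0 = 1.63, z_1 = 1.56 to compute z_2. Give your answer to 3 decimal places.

h(1.63) = 0.91932, h(1.56) = 0.02376
z_2 = 1.56000 − 0.02376·(1.56000 − 1.63000) / (0.02376 − 0.91932) = 1.56000 − (-0.00166)/(-0.89555) = 1.55814

1.558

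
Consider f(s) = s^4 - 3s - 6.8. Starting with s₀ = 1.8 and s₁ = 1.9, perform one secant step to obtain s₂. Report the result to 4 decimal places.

f(1.8) = -1.702400, f(1.9) = 0.532100
s₂ = 1.900000 − 0.532100·(1.900000 − 1.800000) / (0.532100 − (-1.702400)) = 1.900000 − (0.053210)/(2.234500) = 1.876187

1.8762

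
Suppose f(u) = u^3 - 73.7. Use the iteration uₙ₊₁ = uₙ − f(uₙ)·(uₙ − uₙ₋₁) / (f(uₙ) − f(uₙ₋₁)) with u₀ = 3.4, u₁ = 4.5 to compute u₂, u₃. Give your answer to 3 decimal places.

f(3.4) = -34.39600, f(4.5) = 17.42500
u₂ = 4.50000 − 17.42500·(4.50000 − 3.40000) / (17.42500 − (-34.39600)) = 4.50000 − (19.16750)/(51.82100) = 4.13012
f(4.13012) = -3.24881
u₃ = 4.13012 − (-3.24881)·(4.13012 − 4.50000) / (-3.24881 − 17.42500) = 4.13012 − (1.20167)/(-20.67381) = 4.18825

4.130, 4.188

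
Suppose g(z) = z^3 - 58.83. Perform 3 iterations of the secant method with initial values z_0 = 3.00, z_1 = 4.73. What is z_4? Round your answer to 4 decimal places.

3.8911

g(3.00) = -31.830000, g(4.73) = 46.993817
z_2 = 4.730000 − 46.993817·(4.730000 − 3.000000) / (46.993817 − (-31.830000)) = 4.730000 − (81.299303)/(78.823817) = 3.698595
g(3.698595) = -8.234694
z_3 = 3.698595 − (-8.234694)·(3.698595 − 4.730000) / (-8.234694 − 46.993817) = 3.698595 − (8.493307)/(-55.228511) = 3.852380
g(3.852380) = -1.657498
z_4 = 3.852380 − (-1.657498)·(3.852380 − 3.698595) / (-1.657498 − (-8.234694)) = 3.852380 − (-0.254898)/(6.577196) = 3.891134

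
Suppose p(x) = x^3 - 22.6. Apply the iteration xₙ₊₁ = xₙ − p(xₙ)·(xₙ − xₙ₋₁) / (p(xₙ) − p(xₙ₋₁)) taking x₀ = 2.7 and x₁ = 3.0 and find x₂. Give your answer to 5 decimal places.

2.81960

p(2.7) = -2.9170000, p(3.0) = 4.4000000
x₂ = 3.0000000 − 4.4000000·(3.0000000 − 2.7000000) / (4.4000000 − (-2.9170000)) = 3.0000000 − (1.3200000)/(7.3170000) = 2.8195982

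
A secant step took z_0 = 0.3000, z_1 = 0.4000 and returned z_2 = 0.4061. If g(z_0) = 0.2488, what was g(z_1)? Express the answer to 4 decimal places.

0.0143

The secant line through (0.3000, 0.2488) and (0.4000, g(z_1)) crosses zero at z_2 = 0.4061.
So (0.3000, 0.2488), (0.4000, g(z_1)), (0.4061, 0) are collinear:
g(z_1) = 0.2488 · (0.4000 − 0.4061) / (0.3000 − 0.4061) = 0.2488 · (-0.006100)/(-0.106100) = 0.014304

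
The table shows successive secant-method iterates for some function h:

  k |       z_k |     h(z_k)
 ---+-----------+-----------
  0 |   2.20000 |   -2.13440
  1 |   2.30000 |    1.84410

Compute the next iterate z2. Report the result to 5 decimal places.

z2 = 2.30000 − 1.84410·(2.30000 − 2.20000) / (1.84410 − (-2.13440))
   = 2.30000 − (0.1844100)/(3.9785000) = 2.2536484

2.25365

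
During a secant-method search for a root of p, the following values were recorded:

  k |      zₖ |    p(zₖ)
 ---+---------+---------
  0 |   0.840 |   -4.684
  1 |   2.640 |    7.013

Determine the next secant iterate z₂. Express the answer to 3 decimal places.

z₂ = 2.640 − 7.013·(2.640 − 0.840) / (7.013 − (-4.684))
   = 2.640 − (12.62340)/(11.69700) = 1.56080

1.561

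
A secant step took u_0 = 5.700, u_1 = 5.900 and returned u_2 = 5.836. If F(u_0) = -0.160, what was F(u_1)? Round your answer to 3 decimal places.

The secant line through (5.700, -0.160) and (5.900, F(u_1)) crosses zero at u_2 = 5.836.
So (5.700, -0.160), (5.900, F(u_1)), (5.836, 0) are collinear:
F(u_1) = -0.160 · (5.900 − 5.836) / (5.700 − 5.836) = -0.160 · (0.06400)/(-0.13600) = 0.07529

0.075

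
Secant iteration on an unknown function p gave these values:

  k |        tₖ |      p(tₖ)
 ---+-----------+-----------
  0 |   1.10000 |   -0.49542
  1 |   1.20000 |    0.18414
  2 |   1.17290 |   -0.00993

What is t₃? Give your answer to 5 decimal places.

t₃ = 1.17290 − (-0.00993)·(1.17290 − 1.20000) / (-0.00993 − 0.18414)
   = 1.17290 − (0.0002691)/(-0.1940700) = 1.1742866

1.17429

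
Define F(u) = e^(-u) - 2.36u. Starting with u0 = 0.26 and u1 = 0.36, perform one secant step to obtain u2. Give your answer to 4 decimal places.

0.3109

F(0.26) = 0.157452, F(0.36) = -0.151924
u2 = 0.360000 − (-0.151924)·(0.360000 − 0.260000) / (-0.151924 − 0.157452) = 0.360000 − (-0.015192)/(-0.309375) = 0.310893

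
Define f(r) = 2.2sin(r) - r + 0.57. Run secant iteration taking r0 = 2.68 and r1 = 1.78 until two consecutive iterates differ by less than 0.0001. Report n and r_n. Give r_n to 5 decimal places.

f(2.68) = -1.1301758, f(1.78) = 0.9420325
r2 = 1.7800000 − 0.9420325·(-0.9000000)/(2.0722083) = 2.1891429;  |Δ| = 0.4091429
f(2.1891429) = 0.1735008
r3 = 2.1891429 − 0.1735008·(0.4091429)/(-0.7685317) = 2.2815094;  |Δ| = 0.0923666
f(2.2815094) = -0.0441364
r4 = 2.2815094 − (-0.0441364)·(0.0923666)/(-0.2176372) = 2.2627777;  |Δ| = 0.0187317
f(2.2627777) = 0.0011855
r5 = 2.2627777 − 0.0011855·(-0.0187317)/(0.0453219) = 2.2632677;  |Δ| = 0.0004900
f(2.2632677) = 0.0000075
r6 = 2.2632677 − 0.0000075·(0.0004900)/(-0.0011780) = 2.2632708;  |Δ| = 0.0000031
|r6 − r5| = 0.0000031 < 0.0001

n = 6, r_n = 2.26327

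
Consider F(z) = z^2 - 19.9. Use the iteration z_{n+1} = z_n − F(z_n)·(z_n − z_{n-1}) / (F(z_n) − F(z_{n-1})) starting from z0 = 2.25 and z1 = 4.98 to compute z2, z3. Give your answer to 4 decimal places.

F(2.25) = -14.837500, F(4.98) = 4.900400
z2 = 4.980000 − 4.900400·(4.980000 − 2.250000) / (4.900400 − (-14.837500)) = 4.980000 − (13.378092)/(19.737900) = 4.302213
F(4.302213) = -1.390963
z3 = 4.302213 − (-1.390963)·(4.302213 − 4.980000) / (-1.390963 − 4.900400) = 4.302213 − (0.942777)/(-6.291363) = 4.452066

4.3022, 4.4521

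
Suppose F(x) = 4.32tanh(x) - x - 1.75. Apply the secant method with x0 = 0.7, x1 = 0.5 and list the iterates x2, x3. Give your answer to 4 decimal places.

F(0.7) = 0.160869, F(0.5) = -0.253654
x2 = 0.500000 − (-0.253654)·(0.500000 − 0.700000) / (-0.253654 − 0.160869) = 0.500000 − (0.050731)/(-0.414523) = 0.622384
F(0.622384) = 0.015650
x3 = 0.622384 − 0.015650·(0.622384 − 0.500000) / (0.015650 − (-0.253654)) = 0.622384 − (0.001915)/(0.269303) = 0.615272

0.6224, 0.6153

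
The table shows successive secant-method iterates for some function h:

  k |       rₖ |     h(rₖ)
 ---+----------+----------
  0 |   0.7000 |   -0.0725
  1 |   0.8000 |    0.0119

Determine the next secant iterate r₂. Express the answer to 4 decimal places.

r₂ = 0.8000 − 0.0119·(0.8000 − 0.7000) / (0.0119 − (-0.0725))
   = 0.8000 − (0.001190)/(0.084400) = 0.785900

0.7859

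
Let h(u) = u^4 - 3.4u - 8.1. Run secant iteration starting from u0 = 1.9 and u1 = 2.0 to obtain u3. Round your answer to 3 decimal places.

h(1.9) = -1.52790, h(2.0) = 1.10000
u2 = 2.00000 − 1.10000·(2.00000 − 1.90000) / (1.10000 − (-1.52790)) = 2.00000 − (0.11000)/(2.62790) = 1.95814
h(1.95814) = -0.05569
u3 = 1.95814 − (-0.05569)·(1.95814 − 2.00000) / (-0.05569 − 1.10000) = 1.95814 − (0.00233)/(-1.15569) = 1.96016

1.960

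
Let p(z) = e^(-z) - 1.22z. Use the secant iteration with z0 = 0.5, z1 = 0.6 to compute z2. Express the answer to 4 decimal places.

0.4981

p(0.5) = -0.003469, p(0.6) = -0.183188
z2 = 0.600000 − (-0.183188)·(0.600000 − 0.500000) / (-0.183188 − (-0.003469)) = 0.600000 − (-0.018319)/(-0.179719) = 0.498070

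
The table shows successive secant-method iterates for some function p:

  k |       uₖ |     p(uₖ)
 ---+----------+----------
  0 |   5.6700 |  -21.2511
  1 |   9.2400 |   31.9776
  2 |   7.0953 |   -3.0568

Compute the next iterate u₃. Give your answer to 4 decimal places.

7.2824

u₃ = 7.0953 − (-3.0568)·(7.0953 − 9.2400) / (-3.0568 − 31.9776)
   = 7.0953 − (6.555919)/(-35.034400) = 7.282428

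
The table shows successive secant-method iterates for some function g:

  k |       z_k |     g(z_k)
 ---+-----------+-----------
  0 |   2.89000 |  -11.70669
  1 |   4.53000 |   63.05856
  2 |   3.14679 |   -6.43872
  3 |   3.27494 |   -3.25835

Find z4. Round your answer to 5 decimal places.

3.40623

z4 = 3.27494 − (-3.25835)·(3.27494 − 3.14679) / (-3.25835 − (-6.43872))
   = 3.27494 − (-0.4175576)/(3.1803700) = 3.4062321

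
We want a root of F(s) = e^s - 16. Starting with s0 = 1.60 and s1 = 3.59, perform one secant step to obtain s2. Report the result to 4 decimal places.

F(1.60) = -11.046968, F(3.59) = 20.234076
s2 = 3.590000 − 20.234076·(3.590000 − 1.600000) / (20.234076 − (-11.046968)) = 3.590000 − (40.265811)/(31.281044) = 2.302773

2.3028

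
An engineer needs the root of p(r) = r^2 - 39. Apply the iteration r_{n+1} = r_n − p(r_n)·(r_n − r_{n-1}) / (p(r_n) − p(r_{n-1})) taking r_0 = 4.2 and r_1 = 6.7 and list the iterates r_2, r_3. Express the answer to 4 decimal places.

p(4.2) = -21.360000, p(6.7) = 5.890000
r_2 = 6.700000 − 5.890000·(6.700000 − 4.200000) / (5.890000 − (-21.360000)) = 6.700000 − (14.725000)/(27.250000) = 6.159633
p(6.159633) = -1.058921
r_3 = 6.159633 − (-1.058921)·(6.159633 − 6.700000) / (-1.058921 − 5.890000) = 6.159633 − (0.572206)/(-6.948921) = 6.241978

6.1596, 6.2420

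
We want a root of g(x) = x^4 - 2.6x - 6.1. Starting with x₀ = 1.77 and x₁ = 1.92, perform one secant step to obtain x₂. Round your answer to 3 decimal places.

g(1.77) = -0.88694, g(1.92) = 2.49754
x₂ = 1.92000 − 2.49754·(1.92000 − 1.77000) / (2.49754 − (-0.88694)) = 1.92000 − (0.37463)/(3.38448) = 1.80931

1.809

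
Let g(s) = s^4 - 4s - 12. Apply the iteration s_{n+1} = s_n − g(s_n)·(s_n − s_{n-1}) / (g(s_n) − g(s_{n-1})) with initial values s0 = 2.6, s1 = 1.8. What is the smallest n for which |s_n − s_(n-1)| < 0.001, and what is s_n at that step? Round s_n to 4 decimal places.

g(2.6) = 23.297600, g(1.8) = -8.702400
s2 = 1.800000 − (-8.702400)·(-0.800000)/(-32.000000) = 2.017560;  |Δ| = 0.217560
g(2.017560) = -3.500876
s3 = 2.017560 − (-3.500876)·(0.217560)/(5.201524) = 2.163988;  |Δ| = 0.146428
g(2.163988) = 1.273090
s4 = 2.163988 − 1.273090·(0.146428)/(4.773966) = 2.124940;  |Δ| = 0.039049
g(2.124940) = -0.111200
s5 = 2.124940 − (-0.111200)·(-0.039049)/(-1.384290) = 2.128077;  |Δ| = 0.003137
g(2.128077) = -0.003092
s6 = 2.128077 − (-0.003092)·(0.003137)/(0.108108) = 2.128166;  |Δ| = 0.000090
|s6 − s5| = 0.000090 < 0.001

n = 6, s_n = 2.1282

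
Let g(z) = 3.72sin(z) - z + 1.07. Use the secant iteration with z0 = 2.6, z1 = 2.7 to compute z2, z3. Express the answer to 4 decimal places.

g(2.6) = 0.387665, g(2.7) = -0.040147
z2 = 2.700000 − (-0.040147)·(2.700000 − 2.600000) / (-0.040147 − 0.387665) = 2.700000 − (-0.004015)/(-0.427812) = 2.690616
g(2.690616) = 0.000727
z3 = 2.690616 − 0.000727·(2.690616 − 2.700000) / (0.000727 − (-0.040147)) = 2.690616 − (-0.000007)/(0.040874) = 2.690783

2.6906, 2.6908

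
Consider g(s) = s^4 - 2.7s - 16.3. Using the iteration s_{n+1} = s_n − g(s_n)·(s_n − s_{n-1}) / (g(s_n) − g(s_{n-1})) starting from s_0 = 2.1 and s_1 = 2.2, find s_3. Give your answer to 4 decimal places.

2.1696

g(2.1) = -2.521900, g(2.2) = 1.185600
s_2 = 2.200000 − 1.185600·(2.200000 − 2.100000) / (1.185600 − (-2.521900)) = 2.200000 − (0.118560)/(3.707500) = 2.168022
g(2.168022) = -0.060673
s_3 = 2.168022 − (-0.060673)·(2.168022 − 2.200000) / (-0.060673 − 1.185600) = 2.168022 − (0.001940)/(-1.246273) = 2.169578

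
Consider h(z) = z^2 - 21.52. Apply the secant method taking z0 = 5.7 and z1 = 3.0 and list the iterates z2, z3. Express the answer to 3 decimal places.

4.439, 4.683

h(5.7) = 10.97000, h(3.0) = -12.52000
z2 = 3.00000 − (-12.52000)·(3.00000 − 5.70000) / (-12.52000 − 10.97000) = 3.00000 − (33.80400)/(-23.49000) = 4.43908
h(4.43908) = -1.81456
z3 = 4.43908 − (-1.81456)·(4.43908 − 3.00000) / (-1.81456 − (-12.52000)) = 4.43908 − (-2.61130)/(10.70544) = 4.68300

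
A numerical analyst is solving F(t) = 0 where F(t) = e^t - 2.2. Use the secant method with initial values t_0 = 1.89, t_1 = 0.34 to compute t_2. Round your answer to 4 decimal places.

F(1.89) = 4.419369, F(0.34) = -0.795052
t_2 = 0.340000 − (-0.795052)·(0.340000 − 1.890000) / (-0.795052 − 4.419369) = 0.340000 − (1.232331)/(-5.214421) = 0.576331

0.5763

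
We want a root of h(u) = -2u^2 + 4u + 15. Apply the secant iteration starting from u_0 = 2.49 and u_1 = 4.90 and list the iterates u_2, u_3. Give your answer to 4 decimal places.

h(2.49) = 12.559800, h(4.90) = -13.420000
u_2 = 4.900000 − (-13.420000)·(4.900000 − 2.490000) / (-13.420000 − 12.559800) = 4.900000 − (-32.342200)/(-25.979800) = 3.655102
h(3.655102) = 2.900866
u_3 = 3.655102 − 2.900866·(3.655102 − 4.900000) / (2.900866 − (-13.420000)) = 3.655102 − (-3.611283)/(16.320866) = 3.876370

3.6551, 3.8764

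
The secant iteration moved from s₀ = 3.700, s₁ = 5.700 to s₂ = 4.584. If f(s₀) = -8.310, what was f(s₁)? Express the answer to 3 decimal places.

The secant line through (3.700, -8.310) and (5.700, f(s₁)) crosses zero at s₂ = 4.584.
So (3.700, -8.310), (5.700, f(s₁)), (4.584, 0) are collinear:
f(s₁) = -8.310 · (5.700 − 4.584) / (3.700 − 4.584) = -8.310 · (1.11600)/(-0.88400) = 10.49090

10.491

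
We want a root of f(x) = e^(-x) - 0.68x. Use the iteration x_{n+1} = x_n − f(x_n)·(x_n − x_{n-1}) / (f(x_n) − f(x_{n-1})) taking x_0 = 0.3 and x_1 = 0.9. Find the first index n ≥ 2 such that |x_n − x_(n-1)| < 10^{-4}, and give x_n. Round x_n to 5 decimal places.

n = 5, x_n = 0.71756

f(0.3) = 0.5368182, f(0.9) = -0.2054303
x_2 = 0.9000000 − (-0.2054303)·(0.6000000)/(-0.7422486) = 0.7339395;  |Δ| = 0.1660605
f(0.7339395) = -0.0190646
x_3 = 0.7339395 − (-0.0190646)·(-0.1660605)/(0.1863658) = 0.7169520;  |Δ| = 0.0169874
f(0.7169520) = 0.0007107
x_4 = 0.7169520 − 0.0007107·(-0.0169874)/(0.0197753) = 0.7175626;  |Δ| = 0.0006105
f(0.7175626) = -0.0000024
x_5 = 0.7175626 − (-0.0000024)·(0.0006105)/(-0.0007132) = 0.7175605;  |Δ| = 0.0000021
|x_5 − x_4| = 0.0000021 < 10^{-4}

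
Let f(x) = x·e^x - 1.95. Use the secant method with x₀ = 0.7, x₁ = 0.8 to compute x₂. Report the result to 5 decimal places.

0.84573

f(0.7) = -0.5403731, f(0.8) = -0.1695673
x₂ = 0.8000000 − (-0.1695673)·(0.8000000 − 0.7000000) / (-0.1695673 − (-0.5403731)) = 0.8000000 − (-0.0169567)/(0.3708058) = 0.8457294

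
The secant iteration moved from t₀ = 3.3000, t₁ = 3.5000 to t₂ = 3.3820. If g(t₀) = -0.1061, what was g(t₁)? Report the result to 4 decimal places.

The secant line through (3.3000, -0.1061) and (3.5000, g(t₁)) crosses zero at t₂ = 3.3820.
So (3.3000, -0.1061), (3.5000, g(t₁)), (3.3820, 0) are collinear:
g(t₁) = -0.1061 · (3.5000 − 3.3820) / (3.3000 − 3.3820) = -0.1061 · (0.118000)/(-0.082000) = 0.152680

0.1527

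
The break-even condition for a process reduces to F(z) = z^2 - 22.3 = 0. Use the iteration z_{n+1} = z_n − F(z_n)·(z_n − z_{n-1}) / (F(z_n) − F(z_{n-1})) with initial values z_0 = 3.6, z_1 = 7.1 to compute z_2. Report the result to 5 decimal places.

4.47290

F(3.6) = -9.3400000, F(7.1) = 28.1100000
z_2 = 7.1000000 − 28.1100000·(7.1000000 − 3.6000000) / (28.1100000 − (-9.3400000)) = 7.1000000 − (98.3850000)/(37.4500000) = 4.4728972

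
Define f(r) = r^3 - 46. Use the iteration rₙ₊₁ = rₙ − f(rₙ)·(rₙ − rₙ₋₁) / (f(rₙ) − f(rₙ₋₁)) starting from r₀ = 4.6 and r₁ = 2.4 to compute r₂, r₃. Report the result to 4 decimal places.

f(4.6) = 51.336000, f(2.4) = -32.176000
r₂ = 2.400000 − (-32.176000)·(2.400000 − 4.600000) / (-32.176000 − 51.336000) = 2.400000 − (70.787200)/(-83.512000) = 3.247629
f(3.247629) = -11.746949
r₃ = 3.247629 − (-11.746949)·(3.247629 − 2.400000) / (-11.746949 − (-32.176000)) = 3.247629 − (-9.957055)/(20.429051) = 3.735026

3.2476, 3.7350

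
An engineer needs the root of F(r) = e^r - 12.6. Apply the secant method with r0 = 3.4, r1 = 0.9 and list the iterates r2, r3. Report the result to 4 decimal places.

1.8217, 3.4106

F(3.4) = 17.364100, F(0.9) = -10.140397
r2 = 0.900000 − (-10.140397)·(0.900000 − 3.400000) / (-10.140397 − 17.364100) = 0.900000 − (25.350992)/(-27.504497) = 1.821704
F(1.821704) = -6.417619
r3 = 1.821704 − (-6.417619)·(1.821704 − 0.900000) / (-6.417619 − (-10.140397)) = 1.821704 − (-5.915142)/(3.722778) = 3.410609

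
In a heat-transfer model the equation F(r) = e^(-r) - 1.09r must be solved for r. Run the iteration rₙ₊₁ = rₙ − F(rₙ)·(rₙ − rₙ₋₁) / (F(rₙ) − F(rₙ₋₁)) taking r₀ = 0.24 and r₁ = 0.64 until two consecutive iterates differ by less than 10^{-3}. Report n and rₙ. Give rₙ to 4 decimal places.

n = 4, rₙ = 0.5365

F(0.24) = 0.525028, F(0.64) = -0.170308
r₂ = 0.640000 − (-0.170308)·(0.400000)/(-0.695335) = 0.542029;  |Δ| = 0.097971
F(0.542029) = -0.009244
r₃ = 0.542029 − (-0.009244)·(-0.097971)/(0.161064) = 0.536406;  |Δ| = 0.005623
F(0.536406) = 0.000164
r₄ = 0.536406 − 0.000164·(-0.005623)/(0.009408) = 0.536504;  |Δ| = 0.000098
|r₄ − r₃| = 0.000098 < 10^{-3}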